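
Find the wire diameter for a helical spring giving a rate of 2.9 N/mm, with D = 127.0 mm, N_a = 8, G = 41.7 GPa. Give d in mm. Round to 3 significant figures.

d = (8D³N_a·k / G)^(1/4) = (8·127.0³·8·2.9 / (41.7×10³))^0.25
  = (9117)^0.25 = 9.7715 mm

9.77 mm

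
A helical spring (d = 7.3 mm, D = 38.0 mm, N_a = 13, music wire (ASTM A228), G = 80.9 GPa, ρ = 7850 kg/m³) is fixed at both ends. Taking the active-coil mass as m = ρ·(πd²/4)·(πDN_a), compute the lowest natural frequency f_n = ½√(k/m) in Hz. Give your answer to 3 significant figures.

k = Gd⁴/(8D³N_a) = (80.9×10³)(7.3⁴)/(8·38.0³·13) = 40.258 N/mm = 40258 N/m
Wire length L = πDN_a = π·38.0·13 = 1551.9 mm
m = ρ·(πd²/4)·L = 7850 × 41.854×10⁻⁶ m² × 1.5519 m = 0.5099 kg
f_n = ½√(k/m) = 0.5·√(40258/0.5099) = 0.5·√(78954) = 140.49 Hz

140 Hz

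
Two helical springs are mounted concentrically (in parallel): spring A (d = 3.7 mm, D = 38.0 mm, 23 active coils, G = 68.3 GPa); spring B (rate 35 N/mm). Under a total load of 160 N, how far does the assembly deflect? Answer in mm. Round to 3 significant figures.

k_A = Gd⁴/(8D³N_a) = (68.3×10³)(3.7⁴)/(8·38.0³·23) = 1.2678 N/mm
Parallel: k_eq = 1.2678 + 35 = 36.268 N/mm
δ = F/k_eq = 160/36.268 = 4.4116 mm

4.41 mm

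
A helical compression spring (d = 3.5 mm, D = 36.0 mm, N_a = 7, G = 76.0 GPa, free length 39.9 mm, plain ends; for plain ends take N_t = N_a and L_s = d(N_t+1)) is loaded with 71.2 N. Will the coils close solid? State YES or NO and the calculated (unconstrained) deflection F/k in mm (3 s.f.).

YES, δ = 16.3 mm

k = Gd⁴/(8D³N_a) = (76.0×10³)(3.5⁴)/(8·36.0³·7) = 4.3651 N/mm
N_t = 7; L_s = 3.5·8 = 28 mm; δ_solid = L₀ − L_s = 39.9 − 28 = 11.9 mm
δ = F/k = 71.2/4.3651 = 16.311 mm
δ ≥ δ_solid → spring goes solid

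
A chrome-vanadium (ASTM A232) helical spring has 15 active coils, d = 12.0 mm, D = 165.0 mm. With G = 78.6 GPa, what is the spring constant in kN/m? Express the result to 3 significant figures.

k = Gd⁴/(8D³N_a) = (78.6×10³ × 12.0⁴) / (8 × 165.0³ × 15)
  = 1.62985e+09 / 5.39055e+08 = 3.0235 N/mm

3.02 kN/m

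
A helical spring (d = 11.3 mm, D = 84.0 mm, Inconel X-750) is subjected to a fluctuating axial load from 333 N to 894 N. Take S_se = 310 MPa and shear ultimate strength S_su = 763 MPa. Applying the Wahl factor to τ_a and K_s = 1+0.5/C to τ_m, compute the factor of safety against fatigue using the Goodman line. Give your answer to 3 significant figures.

3.47

C = D/d = 84.0/11.3 = 7.4336; K_W = (4C−1)/(4C−4)+0.615/C = 1.1993; K_s = 1+0.5/C = 1.0673
F_a = (F_max−F_min)/2 = 280.5 N; F_m = (F_max+F_min)/2 = 613.5 N
τ_a = K_W·8F_aD/(πd³) = 1.1993 × 41.583 = 49.871 MPa
τ_m = K_s·8F_mD/(πd³) = 1.0673 × 90.949 = 97.067 MPa
Goodman: 1/n_f = τ_a/S_se + τ_m/S_su = 49.871/310 + 97.067/763 = 0.16087 + 0.12722 = 0.28809
n_f = 1/0.28809 = 3.471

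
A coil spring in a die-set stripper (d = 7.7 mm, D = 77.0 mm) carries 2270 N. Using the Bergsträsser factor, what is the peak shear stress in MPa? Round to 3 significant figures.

Spring index C = D/d = 77.0/7.7 = 10.0000
K_B = (4C+2)/(4C−3) = 42.000/37.000 = 1.1351
τ₀ = 8FD/(πd³) = 8·2270·77.0/(π·7.7³) = 1.39832e+06/1434.2 = 974.95 MPa
τ_max = K·τ₀ = 1.1351 × 974.95 = 1106.7 MPa

1110 MPa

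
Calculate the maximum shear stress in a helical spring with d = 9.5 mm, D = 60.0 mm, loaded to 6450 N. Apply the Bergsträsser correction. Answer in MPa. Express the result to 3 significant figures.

1410 MPa

Spring index C = D/d = 60.0/9.5 = 6.3158
K_B = (4C+2)/(4C−3) = 27.263/22.263 = 1.2246
τ₀ = 8FD/(πd³) = 8·6450·60.0/(π·9.5³) = 3.096e+06/2693.5 = 1149.4 MPa
τ_max = K·τ₀ = 1.2246 × 1149.4 = 1407.6 MPa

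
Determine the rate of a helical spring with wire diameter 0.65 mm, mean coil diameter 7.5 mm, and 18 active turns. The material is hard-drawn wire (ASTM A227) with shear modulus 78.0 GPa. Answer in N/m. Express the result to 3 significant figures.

229 N/m

k = Gd⁴/(8D³N_a) = (78.0×10³ × 0.65⁴) / (8 × 7.5³ × 18)
  = 13923.5 / 60750 = 0.22919 N/mm = 229.19 N/m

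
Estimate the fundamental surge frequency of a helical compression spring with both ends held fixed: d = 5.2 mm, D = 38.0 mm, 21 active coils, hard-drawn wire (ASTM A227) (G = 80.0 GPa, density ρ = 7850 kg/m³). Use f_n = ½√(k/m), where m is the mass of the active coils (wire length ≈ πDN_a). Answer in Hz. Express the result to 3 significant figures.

61.6 Hz

k = Gd⁴/(8D³N_a) = (80.0×10³)(5.2⁴)/(8·38.0³·21) = 6.3452 N/mm = 6345.2 N/m
Wire length L = πDN_a = π·38.0·21 = 2507 mm
m = ρ·(πd²/4)·L = 7850 × 21.237×10⁻⁶ m² × 2.507 m = 0.41794 kg
f_n = ½√(k/m) = 0.5·√(6345.2/0.41794) = 0.5·√(15182) = 61.607 Hz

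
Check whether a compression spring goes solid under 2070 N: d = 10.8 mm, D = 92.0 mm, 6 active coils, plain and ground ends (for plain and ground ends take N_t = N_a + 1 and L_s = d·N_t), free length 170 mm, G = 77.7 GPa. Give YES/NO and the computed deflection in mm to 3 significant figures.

NO, δ = 73.2 mm

k = Gd⁴/(8D³N_a) = (77.7×10³)(10.8⁴)/(8·92.0³·6) = 28.282 N/mm
N_t = 7; L_s = 10.8·7 = 75.6 mm; δ_solid = L₀ − L_s = 170 − 75.6 = 94.4 mm
δ = F/k = 2070/28.282 = 73.191 mm
δ < δ_solid → spring does not go solid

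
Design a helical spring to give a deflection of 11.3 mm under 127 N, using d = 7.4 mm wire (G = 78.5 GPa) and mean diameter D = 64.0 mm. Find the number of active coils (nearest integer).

10

Required rate k = F/δ = 127/11.3 = 11.239 N/mm
N_a = Gd⁴/(8D³k) = (78.5×10³ × 7.4⁴)/(8 × 64.0³ × 11.239)
    = 2.35395e+08 / 2.35698e+07 = 9.987 → 10 coils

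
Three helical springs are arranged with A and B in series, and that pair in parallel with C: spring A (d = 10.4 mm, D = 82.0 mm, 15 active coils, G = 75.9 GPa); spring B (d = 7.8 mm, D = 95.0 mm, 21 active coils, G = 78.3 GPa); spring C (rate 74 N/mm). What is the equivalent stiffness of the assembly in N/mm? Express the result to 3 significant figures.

k_A = Gd⁴/(8D³N_a) = (75.9×10³)(10.4⁴)/(8·82.0³·15) = 13.42 N/mm
k_B = Gd⁴/(8D³N_a) = (78.3×10³)(7.8⁴)/(8·95.0³·21) = 2.0121 N/mm
Springs A,B series: k_AB = 1/(1/13.42+1/2.0121) = 1.7498 N/mm; parallel with C: k_eq = 1.7498+74 = 75.75 N/mm

75.7 N/mm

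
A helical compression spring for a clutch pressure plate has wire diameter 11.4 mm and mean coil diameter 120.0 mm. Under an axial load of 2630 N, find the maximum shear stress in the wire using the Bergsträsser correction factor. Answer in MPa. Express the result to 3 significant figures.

Spring index C = D/d = 120.0/11.4 = 10.5263
K_B = (4C+2)/(4C−3) = 44.105/39.105 = 1.1279
τ₀ = 8FD/(πd³) = 8·2630·120.0/(π·11.4³) = 2.5248e+06/4654.4 = 542.45 MPa
τ_max = K·τ₀ = 1.1279 × 542.45 = 611.81 MPa

612 MPa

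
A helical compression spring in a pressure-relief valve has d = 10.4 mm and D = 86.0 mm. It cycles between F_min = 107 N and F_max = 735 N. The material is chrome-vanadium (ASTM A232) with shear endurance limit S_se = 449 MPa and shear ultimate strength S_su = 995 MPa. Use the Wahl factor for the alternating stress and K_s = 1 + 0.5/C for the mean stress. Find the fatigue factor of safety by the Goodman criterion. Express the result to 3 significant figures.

C = D/d = 86.0/10.4 = 8.2692; K_W = (4C−1)/(4C−4)+0.615/C = 1.1775; K_s = 1+0.5/C = 1.0605
F_a = (F_max−F_min)/2 = 314 N; F_m = (F_max+F_min)/2 = 421 N
τ_a = K_W·8F_aD/(πd³) = 1.1775 × 61.132 = 71.986 MPa
τ_m = K_s·8F_mD/(πd³) = 1.0605 × 81.964 = 86.919 MPa
Goodman: 1/n_f = τ_a/S_se + τ_m/S_su = 71.986/449 + 86.919/995 = 0.16032 + 0.08736 = 0.24768
n_f = 1/0.24768 = 4.037

4.04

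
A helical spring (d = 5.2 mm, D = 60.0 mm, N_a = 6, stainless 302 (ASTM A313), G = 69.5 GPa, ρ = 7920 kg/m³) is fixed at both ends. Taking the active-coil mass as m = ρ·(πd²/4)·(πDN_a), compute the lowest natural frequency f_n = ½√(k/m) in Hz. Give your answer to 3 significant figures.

k = Gd⁴/(8D³N_a) = (69.5×10³)(5.2⁴)/(8·60.0³·6) = 4.9012 N/mm = 4901.2 N/m
Wire length L = πDN_a = π·60.0·6 = 1131 mm
m = ρ·(πd²/4)·L = 7920 × 21.237×10⁻⁶ m² × 1.131 m = 0.19023 kg
f_n = ½√(k/m) = 0.5·√(4901.2/0.19023) = 0.5·√(25765) = 80.257 Hz

80.3 Hz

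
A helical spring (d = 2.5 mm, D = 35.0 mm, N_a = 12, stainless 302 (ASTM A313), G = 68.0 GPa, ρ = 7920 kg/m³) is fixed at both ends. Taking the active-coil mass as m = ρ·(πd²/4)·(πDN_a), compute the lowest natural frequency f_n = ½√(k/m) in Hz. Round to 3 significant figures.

k = Gd⁴/(8D³N_a) = (68.0×10³)(2.5⁴)/(8·35.0³·12) = 0.64535 N/mm = 645.35 N/m
Wire length L = πDN_a = π·35.0·12 = 1319.5 mm
m = ρ·(πd²/4)·L = 7920 × 4.9087×10⁻⁶ m² × 1.3195 m = 0.051297 kg
f_n = ½√(k/m) = 0.5·√(645.35/0.051297) = 0.5·√(12581) = 56.082 Hz

56.1 Hz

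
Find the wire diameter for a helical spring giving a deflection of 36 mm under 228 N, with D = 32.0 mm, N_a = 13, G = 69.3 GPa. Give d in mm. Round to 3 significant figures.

4.20 mm

Required rate k = F/δ = 228/36 = 6.3333 N/mm
d = (8D³N_a·k / G)^(1/4) = (8·32.0³·13·6.3333 / (69.3×10³))^0.25
  = (311.45)^0.25 = 4.2009 mm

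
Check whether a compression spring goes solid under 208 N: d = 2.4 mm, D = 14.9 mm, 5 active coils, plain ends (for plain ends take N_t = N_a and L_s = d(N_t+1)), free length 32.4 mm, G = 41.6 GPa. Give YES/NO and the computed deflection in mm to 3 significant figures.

YES, δ = 19.9 mm

k = Gd⁴/(8D³N_a) = (41.6×10³)(2.4⁴)/(8·14.9³·5) = 10.431 N/mm
N_t = 5; L_s = 2.4·6 = 14.4 mm; δ_solid = L₀ − L_s = 32.4 − 14.4 = 18 mm
δ = F/k = 208/10.431 = 19.941 mm
δ ≥ δ_solid → spring goes solid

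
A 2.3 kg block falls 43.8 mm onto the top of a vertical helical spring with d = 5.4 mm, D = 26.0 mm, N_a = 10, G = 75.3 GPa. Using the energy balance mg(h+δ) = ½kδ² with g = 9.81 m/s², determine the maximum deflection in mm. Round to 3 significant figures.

7.10 mm

k = Gd⁴/(8D³N_a) = (75.3×10³)(5.4⁴)/(8·26.0³·10) = 45.537 N/mm
W = mg = 2.3 × 9.81 = 22.563 N
½kδ² − Wδ − Wh = 0 → δ = (W + √(W² + 2kWh))/k
δ = (22.563 + √(509.09 + 90003.8))/45.537 = (22.563 + 300.85)/45.537 = 7.1024 mm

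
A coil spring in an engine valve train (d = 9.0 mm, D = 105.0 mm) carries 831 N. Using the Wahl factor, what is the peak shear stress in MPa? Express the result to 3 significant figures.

342 MPa

Spring index C = D/d = 105.0/9.0 = 11.6667
K_W = (4C−1)/(4C−4) + 0.615/C = 45.667/42.667 + 0.0527 = 1.1230
τ₀ = 8FD/(πd³) = 8·831·105.0/(π·9.0³) = 698040/2290.2 = 304.79 MPa
τ_max = K·τ₀ = 1.1230 × 304.79 = 342.29 MPa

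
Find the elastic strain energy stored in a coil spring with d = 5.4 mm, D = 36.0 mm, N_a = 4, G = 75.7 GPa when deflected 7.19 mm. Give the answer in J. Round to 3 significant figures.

k = Gd⁴/(8D³N_a) = (75.7×10³)(5.4⁴)/(8·36.0³·4) = 43.114 N/mm
U = ½kδ² = 0.5 × 43.114 × 7.19² = 1114.4 N·mm = 1.1144 J

1.11 J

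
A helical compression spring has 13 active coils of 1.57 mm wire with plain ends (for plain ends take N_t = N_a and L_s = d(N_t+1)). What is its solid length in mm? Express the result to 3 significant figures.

plain ends: N_t = N_a = 13
L_s = d·(N_t+1) = 1.57 × 14 = 21.98 mm

22.0 mm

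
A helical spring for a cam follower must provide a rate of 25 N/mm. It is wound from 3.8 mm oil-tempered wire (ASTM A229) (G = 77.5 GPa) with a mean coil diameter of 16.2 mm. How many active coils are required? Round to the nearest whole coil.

19

N_a = Gd⁴/(8D³k) = (77.5×10³ × 3.8⁴)/(8 × 16.2³ × 25)
    = 1.61598e+07 / 850306 = 19 → 19 coils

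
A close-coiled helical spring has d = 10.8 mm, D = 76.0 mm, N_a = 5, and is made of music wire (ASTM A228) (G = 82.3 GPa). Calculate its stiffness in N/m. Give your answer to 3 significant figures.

63800 N/m

k = Gd⁴/(8D³N_a) = (82.3×10³ × 10.8⁴) / (8 × 76.0³ × 5)
  = 1.11968e+09 / 1.7559e+07 = 63.767 N/mm = 63767 N/m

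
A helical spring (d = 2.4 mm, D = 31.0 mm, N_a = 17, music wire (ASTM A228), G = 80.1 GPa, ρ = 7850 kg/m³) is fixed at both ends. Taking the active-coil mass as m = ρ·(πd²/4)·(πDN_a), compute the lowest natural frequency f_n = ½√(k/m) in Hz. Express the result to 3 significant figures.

k = Gd⁴/(8D³N_a) = (80.1×10³)(2.4⁴)/(8·31.0³·17) = 0.65592 N/mm = 655.92 N/m
Wire length L = πDN_a = π·31.0·17 = 1655.6 mm
m = ρ·(πd²/4)·L = 7850 × 4.5239×10⁻⁶ m² × 1.6556 m = 0.058795 kg
f_n = ½√(k/m) = 0.5·√(655.92/0.058795) = 0.5·√(11156) = 52.811 Hz

52.8 Hz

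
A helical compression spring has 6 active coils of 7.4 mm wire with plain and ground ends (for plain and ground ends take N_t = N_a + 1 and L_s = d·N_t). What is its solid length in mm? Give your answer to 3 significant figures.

51.8 mm

plain and ground ends: N_t = N_a + 1 = 6 + 1 = 7
L_s = d·N_t = 7.4 × 7 = 51.8 mm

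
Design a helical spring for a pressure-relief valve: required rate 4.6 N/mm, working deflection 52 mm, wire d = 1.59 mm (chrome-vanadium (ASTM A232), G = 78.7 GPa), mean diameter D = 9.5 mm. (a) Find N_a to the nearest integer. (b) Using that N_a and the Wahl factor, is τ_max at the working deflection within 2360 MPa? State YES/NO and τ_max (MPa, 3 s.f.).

(a) 16 coils; (b) YES, τ_max = 1800 MPa

N_a = Gd⁴/(8D³k) = (78.7×10³)(1.59⁴)/(8·9.5³·4.6) = 15.94 → N_a = 16
Actual rate k = Gd⁴/(8D³·16) = 4.5833 N/mm
Working load F = kδ = 4.5833·52 = 238.33 N
C = 9.5/1.59 = 5.9748; K_W = (4C−1)/(4C−4)+0.615/C = 1.2537
τ_max = K_W·8FD/(πd³) = 1.2537·1434.4 = 1798.2 MPa
τ_max ≤ 2360 MPa → acceptable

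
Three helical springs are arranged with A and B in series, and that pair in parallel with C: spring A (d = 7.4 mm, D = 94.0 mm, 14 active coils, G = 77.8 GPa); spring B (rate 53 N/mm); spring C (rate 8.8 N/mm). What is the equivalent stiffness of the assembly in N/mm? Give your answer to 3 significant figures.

k_A = Gd⁴/(8D³N_a) = (77.8×10³)(7.4⁴)/(8·94.0³·14) = 2.5079 N/mm
Springs A,B series: k_AB = 1/(1/2.5079+1/53) = 2.3946 N/mm; parallel with C: k_eq = 2.3946+8.8 = 11.195 N/mm

11.2 N/mm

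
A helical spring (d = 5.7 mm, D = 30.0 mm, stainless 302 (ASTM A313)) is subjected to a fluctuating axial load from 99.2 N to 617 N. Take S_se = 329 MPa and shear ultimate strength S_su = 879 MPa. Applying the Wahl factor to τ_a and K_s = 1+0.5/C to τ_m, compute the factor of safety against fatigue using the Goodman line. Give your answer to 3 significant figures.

C = D/d = 30.0/5.7 = 5.2632; K_W = (4C−1)/(4C−4)+0.615/C = 1.2928; K_s = 1+0.5/C = 1.0950
F_a = (F_max−F_min)/2 = 258.9 N; F_m = (F_max+F_min)/2 = 358.1 N
τ_a = K_W·8F_aD/(πd³) = 1.2928 × 106.8 = 138.07 MPa
τ_m = K_s·8F_mD/(πd³) = 1.0950 × 147.72 = 161.75 MPa
Goodman: 1/n_f = τ_a/S_se + τ_m/S_su = 138.07/329 + 161.75/879 = 0.41966 + 0.18402 = 0.60368
n_f = 1/0.60368 = 1.657

1.66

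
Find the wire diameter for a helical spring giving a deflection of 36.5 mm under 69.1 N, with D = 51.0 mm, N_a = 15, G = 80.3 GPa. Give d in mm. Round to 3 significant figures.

Required rate k = F/δ = 69.1/36.5 = 1.8932 N/mm
d = (8D³N_a·k / G)^(1/4) = (8·51.0³·15·1.8932 / (80.3×10³))^0.25
  = (375.29)^0.25 = 4.4014 mm

4.40 mm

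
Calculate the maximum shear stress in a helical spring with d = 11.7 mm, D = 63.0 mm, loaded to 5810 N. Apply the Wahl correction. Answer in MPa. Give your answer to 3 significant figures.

Spring index C = D/d = 63.0/11.7 = 5.3846
K_W = (4C−1)/(4C−4) + 0.615/C = 20.538/17.538 + 0.1142 = 1.2853
τ₀ = 8FD/(πd³) = 8·5810·63.0/(π·11.7³) = 2.92824e+06/5031.6 = 581.97 MPa
τ_max = K·τ₀ = 1.2853 × 581.97 = 747.98 MPa

748 MPa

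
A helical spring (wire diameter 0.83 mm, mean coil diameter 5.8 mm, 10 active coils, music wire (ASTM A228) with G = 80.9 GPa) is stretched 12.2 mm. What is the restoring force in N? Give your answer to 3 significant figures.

30.0 N

k = Gd⁴/(8D³N_a) = (80.9×10³)(0.83⁴)/(8·5.8³·10) = 2.4597 N/mm
F = k·δ = 2.4597 × 12.2 = 30.009 N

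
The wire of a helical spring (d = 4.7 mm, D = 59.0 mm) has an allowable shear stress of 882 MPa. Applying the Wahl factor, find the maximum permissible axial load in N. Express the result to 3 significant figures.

547 N

C = D/d = 59.0/4.7 = 12.5532
K_W = (4C−1)/(4C−4) + 0.615/C = 49.213/46.213 + 0.0490 = 1.1139
τ_max = K·8FD/(πd³) → F_max = τ_allow·πd³/(8DK)
F_max = 882·π·4.7³/(8·59.0·1.1139) = 2.8768e+05/525.76 = 547.17 N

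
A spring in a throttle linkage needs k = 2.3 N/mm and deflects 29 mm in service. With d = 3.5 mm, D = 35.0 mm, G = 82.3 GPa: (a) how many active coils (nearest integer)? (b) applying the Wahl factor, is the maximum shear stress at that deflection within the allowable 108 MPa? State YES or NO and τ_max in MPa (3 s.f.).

N_a = Gd⁴/(8D³k) = (82.3×10³)(3.5⁴)/(8·35.0³·2.3) = 15.65 → N_a = 16
Actual rate k = Gd⁴/(8D³·16) = 2.2504 N/mm
Working load F = kδ = 2.2504·29 = 65.261 N
C = 35.0/3.5 = 10.0000; K_W = (4C−1)/(4C−4)+0.615/C = 1.1448
τ_max = K_W·8FD/(πd³) = 1.1448·135.66 = 155.31 MPa
τ_max > 108 MPa → exceeds allowable

(a) 16 coils; (b) NO, τ_max = 155 MPa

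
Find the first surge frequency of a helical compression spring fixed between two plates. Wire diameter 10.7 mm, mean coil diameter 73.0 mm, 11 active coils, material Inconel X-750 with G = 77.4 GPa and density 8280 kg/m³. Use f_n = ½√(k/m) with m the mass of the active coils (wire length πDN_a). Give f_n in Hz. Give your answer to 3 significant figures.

k = Gd⁴/(8D³N_a) = (77.4×10³)(10.7⁴)/(8·73.0³·11) = 29.636 N/mm = 29636 N/m
Wire length L = πDN_a = π·73.0·11 = 2522.7 mm
m = ρ·(πd²/4)·L = 8280 × 89.92×10⁻⁶ m² × 2.5227 m = 1.8782 kg
f_n = ½√(k/m) = 0.5·√(29636/1.8782) = 0.5·√(15779) = 62.807 Hz

62.8 Hz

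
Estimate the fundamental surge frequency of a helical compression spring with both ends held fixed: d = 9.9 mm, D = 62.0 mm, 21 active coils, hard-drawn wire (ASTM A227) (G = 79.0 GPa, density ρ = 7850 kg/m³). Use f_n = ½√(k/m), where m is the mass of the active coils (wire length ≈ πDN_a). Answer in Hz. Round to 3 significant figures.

43.8 Hz

k = Gd⁴/(8D³N_a) = (79.0×10³)(9.9⁴)/(8·62.0³·21) = 18.953 N/mm = 18953 N/m
Wire length L = πDN_a = π·62.0·21 = 4090.4 mm
m = ρ·(πd²/4)·L = 7850 × 76.977×10⁻⁶ m² × 4.0904 m = 2.4717 kg
f_n = ½√(k/m) = 0.5·√(18953/2.4717) = 0.5·√(7668.2) = 43.784 Hz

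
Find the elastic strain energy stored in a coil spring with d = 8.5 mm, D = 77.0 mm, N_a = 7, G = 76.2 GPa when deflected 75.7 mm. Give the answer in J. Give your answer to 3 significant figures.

44.6 J

k = Gd⁴/(8D³N_a) = (76.2×10³)(8.5⁴)/(8·77.0³·7) = 15.559 N/mm
U = ½kδ² = 0.5 × 15.559 × 75.7² = 44579 N·mm = 44.579 J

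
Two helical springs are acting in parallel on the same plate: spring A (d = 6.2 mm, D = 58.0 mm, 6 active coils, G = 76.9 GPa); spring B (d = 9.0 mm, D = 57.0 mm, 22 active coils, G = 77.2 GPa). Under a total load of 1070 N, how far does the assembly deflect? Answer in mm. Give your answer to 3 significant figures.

k_A = Gd⁴/(8D³N_a) = (76.9×10³)(6.2⁴)/(8·58.0³·6) = 12.133 N/mm
k_B = Gd⁴/(8D³N_a) = (77.2×10³)(9.0⁴)/(8·57.0³·22) = 15.54 N/mm
Parallel: k_eq = 12.133 + 15.54 = 27.673 N/mm
δ = F/k_eq = 1070/27.673 = 38.666 mm

38.7 mm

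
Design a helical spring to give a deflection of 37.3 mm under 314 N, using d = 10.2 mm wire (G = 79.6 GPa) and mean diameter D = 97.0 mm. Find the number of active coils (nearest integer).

14

Required rate k = F/δ = 314/37.3 = 8.4182 N/mm
N_a = Gd⁴/(8D³k) = (79.6×10³ × 10.2⁴)/(8 × 97.0³ × 8.4182)
    = 8.61616e+08 / 6.14647e+07 = 14.02 → 14 coils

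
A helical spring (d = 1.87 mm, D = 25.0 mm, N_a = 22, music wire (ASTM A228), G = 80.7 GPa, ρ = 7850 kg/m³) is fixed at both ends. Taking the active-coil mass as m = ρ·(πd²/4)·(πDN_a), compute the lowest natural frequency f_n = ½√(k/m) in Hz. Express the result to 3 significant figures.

k = Gd⁴/(8D³N_a) = (80.7×10³)(1.87⁴)/(8·25.0³·22) = 0.35885 N/mm = 358.85 N/m
Wire length L = πDN_a = π·25.0·22 = 1727.9 mm
m = ρ·(πd²/4)·L = 7850 × 2.7465×10⁻⁶ m² × 1.7279 m = 0.037252 kg
f_n = ½√(k/m) = 0.5·√(358.85/0.037252) = 0.5·√(9632.8) = 49.073 Hz

49.1 Hz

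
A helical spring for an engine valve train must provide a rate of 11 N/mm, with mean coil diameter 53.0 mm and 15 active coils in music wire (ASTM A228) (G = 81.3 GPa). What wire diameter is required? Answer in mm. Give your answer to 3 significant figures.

7.01 mm

d = (8D³N_a·k / G)^(1/4) = (8·53.0³·15·11 / (81.3×10³))^0.25
  = (2417.2)^0.25 = 7.0118 mm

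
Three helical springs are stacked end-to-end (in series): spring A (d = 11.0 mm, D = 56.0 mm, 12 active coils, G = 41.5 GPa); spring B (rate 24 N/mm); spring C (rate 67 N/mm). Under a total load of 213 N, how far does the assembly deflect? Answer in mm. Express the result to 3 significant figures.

18.0 mm

k_A = Gd⁴/(8D³N_a) = (41.5×10³)(11.0⁴)/(8·56.0³·12) = 36.04 N/mm
Series: 1/k_eq = 1/36.04 + 1/24 + 1/67 = 0.084339; k_eq = 11.857 N/mm
δ = F/k_eq = 213/11.857 = 17.964 mm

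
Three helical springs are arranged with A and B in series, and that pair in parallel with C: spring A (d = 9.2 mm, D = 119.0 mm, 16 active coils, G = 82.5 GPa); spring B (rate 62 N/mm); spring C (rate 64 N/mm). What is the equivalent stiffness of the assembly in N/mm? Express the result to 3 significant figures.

66.6 N/mm

k_A = Gd⁴/(8D³N_a) = (82.5×10³)(9.2⁴)/(8·119.0³·16) = 2.74 N/mm
Springs A,B series: k_AB = 1/(1/2.74+1/62) = 2.6241 N/mm; parallel with C: k_eq = 2.6241+64 = 66.624 N/mm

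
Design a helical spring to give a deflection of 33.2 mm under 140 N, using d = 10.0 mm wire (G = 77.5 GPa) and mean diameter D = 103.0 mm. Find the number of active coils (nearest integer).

Required rate k = F/δ = 140/33.2 = 4.2169 N/mm
N_a = Gd⁴/(8D³k) = (77.5×10³ × 10.0⁴)/(8 × 103.0³ × 4.2169)
    = 7.75e+08 / 3.68631e+07 = 21.02 → 21 coils

21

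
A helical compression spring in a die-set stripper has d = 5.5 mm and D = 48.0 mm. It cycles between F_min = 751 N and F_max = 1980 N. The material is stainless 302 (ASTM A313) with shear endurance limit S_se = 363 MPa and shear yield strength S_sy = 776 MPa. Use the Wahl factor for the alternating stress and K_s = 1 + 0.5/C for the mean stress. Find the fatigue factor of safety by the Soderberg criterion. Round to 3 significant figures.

C = D/d = 48.0/5.5 = 8.7273; K_W = (4C−1)/(4C−4)+0.615/C = 1.1675; K_s = 1+0.5/C = 1.0573
F_a = (F_max−F_min)/2 = 614.5 N; F_m = (F_max+F_min)/2 = 1365.5 N
τ_a = K_W·8F_aD/(πd³) = 1.1675 × 451.46 = 527.09 MPa
τ_m = K_s·8F_mD/(πd³) = 1.0573 × 1003.2 = 1060.7 MPa
Soderberg: 1/n_f = τ_a/S_se + τ_m/S_sy = 527.09/363 + 1060.7/776 = 1.45203 + 1.36684 = 2.8189
n_f = 1/2.8189 = 0.3548

0.355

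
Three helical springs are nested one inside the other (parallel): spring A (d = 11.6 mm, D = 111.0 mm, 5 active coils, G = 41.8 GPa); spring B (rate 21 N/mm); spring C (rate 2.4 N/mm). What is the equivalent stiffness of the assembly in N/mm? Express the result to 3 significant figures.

37.2 N/mm

k_A = Gd⁴/(8D³N_a) = (41.8×10³)(11.6⁴)/(8·111.0³·5) = 13.835 N/mm
Parallel: k_eq = 13.835 + 21 + 2.4 = 37.235 N/mm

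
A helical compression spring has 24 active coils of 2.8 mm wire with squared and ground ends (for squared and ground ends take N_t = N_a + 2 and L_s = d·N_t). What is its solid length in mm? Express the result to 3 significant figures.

72.8 mm

squared and ground ends: N_t = N_a + 2 = 24 + 2 = 26
L_s = d·N_t = 2.8 × 26 = 72.8 mm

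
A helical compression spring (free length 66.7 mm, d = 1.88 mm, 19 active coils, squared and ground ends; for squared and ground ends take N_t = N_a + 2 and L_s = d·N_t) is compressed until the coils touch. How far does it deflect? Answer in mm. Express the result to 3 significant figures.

27.2 mm

N_t = 21; L_s = 1.88·21 = 39.48 mm
δ_solid = L₀ − L_s = 66.7 − 39.48 = 27.22 mm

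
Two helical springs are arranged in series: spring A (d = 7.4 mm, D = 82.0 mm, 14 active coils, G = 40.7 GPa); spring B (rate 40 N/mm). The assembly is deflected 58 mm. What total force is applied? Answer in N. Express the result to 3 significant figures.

k_A = Gd⁴/(8D³N_a) = (40.7×10³)(7.4⁴)/(8·82.0³·14) = 1.9763 N/mm
Series: 1/k_eq = 1/1.9763 + 1/40 = 0.53099; k_eq = 1.8833 N/mm
F = k_eq·δ = 1.8833·58 = 109.23 N

109 N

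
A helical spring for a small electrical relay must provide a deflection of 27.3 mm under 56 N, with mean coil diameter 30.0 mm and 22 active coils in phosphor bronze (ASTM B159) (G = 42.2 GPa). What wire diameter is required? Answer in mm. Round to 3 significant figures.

Required rate k = F/δ = 56/27.3 = 2.0513 N/mm
d = (8D³N_a·k / G)^(1/4) = (8·30.0³·22·2.0513 / (42.2×10³))^0.25
  = (230.99)^0.25 = 3.8985 mm

3.90 mm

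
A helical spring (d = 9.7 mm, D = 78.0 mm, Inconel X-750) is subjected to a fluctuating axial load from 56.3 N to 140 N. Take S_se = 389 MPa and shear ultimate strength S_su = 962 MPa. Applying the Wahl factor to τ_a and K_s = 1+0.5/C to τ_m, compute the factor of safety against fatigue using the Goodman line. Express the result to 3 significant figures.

C = D/d = 78.0/9.7 = 8.0412; K_W = (4C−1)/(4C−4)+0.615/C = 1.1830; K_s = 1+0.5/C = 1.0622
F_a = (F_max−F_min)/2 = 41.85 N; F_m = (F_max+F_min)/2 = 98.15 N
τ_a = K_W·8F_aD/(πd³) = 1.1830 × 9.1078 = 10.775 MPa
τ_m = K_s·8F_mD/(πd³) = 1.0622 × 21.36 = 22.689 MPa
Goodman: 1/n_f = τ_a/S_se + τ_m/S_su = 10.775/389 + 22.689/962 = 0.02770 + 0.02358 = 0.051283
n_f = 1/0.051283 = 19.5

19.5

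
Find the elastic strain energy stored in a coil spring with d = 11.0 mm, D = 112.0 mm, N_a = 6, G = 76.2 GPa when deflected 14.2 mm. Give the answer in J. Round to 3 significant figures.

k = Gd⁴/(8D³N_a) = (76.2×10³)(11.0⁴)/(8·112.0³·6) = 16.544 N/mm
U = ½kδ² = 0.5 × 16.544 × 14.2² = 1667.9 N·mm = 1.6679 J

1.67 J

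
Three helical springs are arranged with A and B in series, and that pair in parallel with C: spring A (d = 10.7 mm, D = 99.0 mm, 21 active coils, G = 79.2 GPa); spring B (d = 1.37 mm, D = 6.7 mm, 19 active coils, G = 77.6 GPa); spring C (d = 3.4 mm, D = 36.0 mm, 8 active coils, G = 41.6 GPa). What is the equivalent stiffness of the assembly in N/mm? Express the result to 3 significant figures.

k_A = Gd⁴/(8D³N_a) = (79.2×10³)(10.7⁴)/(8·99.0³·21) = 6.3686 N/mm
k_B = Gd⁴/(8D³N_a) = (77.6×10³)(1.37⁴)/(8·6.7³·19) = 5.9797 N/mm
k_C = Gd⁴/(8D³N_a) = (41.6×10³)(3.4⁴)/(8·36.0³·8) = 1.8618 N/mm
Springs A,B series: k_AB = 1/(1/6.3686+1/5.9797) = 3.084 N/mm; parallel with C: k_eq = 3.084+1.8618 = 4.9458 N/mm

4.95 N/mm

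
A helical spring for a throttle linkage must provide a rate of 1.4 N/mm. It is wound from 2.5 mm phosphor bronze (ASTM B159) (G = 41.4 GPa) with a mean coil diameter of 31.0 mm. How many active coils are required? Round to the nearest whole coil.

N_a = Gd⁴/(8D³k) = (41.4×10³ × 2.5⁴)/(8 × 31.0³ × 1.4)
    = 1.61719e+06 / 333659 = 4.847 → 5 coils

5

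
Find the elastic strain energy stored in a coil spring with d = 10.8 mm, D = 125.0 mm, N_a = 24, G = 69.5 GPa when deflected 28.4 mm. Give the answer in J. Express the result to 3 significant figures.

1.02 J

k = Gd⁴/(8D³N_a) = (69.5×10³)(10.8⁴)/(8·125.0³·24) = 2.5214 N/mm
U = ½kδ² = 0.5 × 2.5214 × 28.4² = 1016.8 N·mm = 1.0168 J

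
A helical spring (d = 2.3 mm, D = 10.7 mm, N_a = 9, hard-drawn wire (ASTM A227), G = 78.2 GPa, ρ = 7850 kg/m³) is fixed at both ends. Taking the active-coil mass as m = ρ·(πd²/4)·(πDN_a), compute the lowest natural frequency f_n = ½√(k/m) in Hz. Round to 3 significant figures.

793 Hz

k = Gd⁴/(8D³N_a) = (78.2×10³)(2.3⁴)/(8·10.7³·9) = 24.81 N/mm = 24810 N/m
Wire length L = πDN_a = π·10.7·9 = 302.54 mm
m = ρ·(πd²/4)·L = 7850 × 4.1548×10⁻⁶ m² × 0.30254 m = 0.0098671 kg
f_n = ½√(k/m) = 0.5·√(24810/0.0098671) = 0.5·√(2.5144e+06) = 792.85 Hz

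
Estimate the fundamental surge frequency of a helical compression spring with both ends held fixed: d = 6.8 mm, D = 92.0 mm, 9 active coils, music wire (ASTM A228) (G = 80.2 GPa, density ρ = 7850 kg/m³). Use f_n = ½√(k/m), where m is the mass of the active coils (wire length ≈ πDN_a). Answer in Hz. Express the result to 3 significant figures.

k = Gd⁴/(8D³N_a) = (80.2×10³)(6.8⁴)/(8·92.0³·9) = 3.0585 N/mm = 3058.5 N/m
Wire length L = πDN_a = π·92.0·9 = 2601.2 mm
m = ρ·(πd²/4)·L = 7850 × 36.317×10⁻⁶ m² × 2.6012 m = 0.74158 kg
f_n = ½√(k/m) = 0.5·√(3058.5/0.74158) = 0.5·√(4124.4) = 32.111 Hz

32.1 Hz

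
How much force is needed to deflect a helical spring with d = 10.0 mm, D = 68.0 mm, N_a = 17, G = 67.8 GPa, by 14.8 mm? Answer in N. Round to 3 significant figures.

235 N

k = Gd⁴/(8D³N_a) = (67.8×10³)(10.0⁴)/(8·68.0³·17) = 15.855 N/mm
F = k·δ = 15.855 × 14.8 = 234.65 N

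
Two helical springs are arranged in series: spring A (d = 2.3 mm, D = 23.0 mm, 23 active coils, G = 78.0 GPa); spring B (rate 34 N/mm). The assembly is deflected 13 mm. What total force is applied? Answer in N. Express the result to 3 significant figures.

k_A = Gd⁴/(8D³N_a) = (78.0×10³)(2.3⁴)/(8·23.0³·23) = 0.975 N/mm
Series: 1/k_eq = 1/0.975 + 1/34 = 1.0551; k_eq = 0.94782 N/mm
F = k_eq·δ = 0.94782·13 = 12.322 N

12.3 N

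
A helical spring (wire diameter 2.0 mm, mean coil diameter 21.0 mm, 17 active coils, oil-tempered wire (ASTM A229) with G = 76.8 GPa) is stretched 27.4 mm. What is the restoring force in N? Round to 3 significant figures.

k = Gd⁴/(8D³N_a) = (76.8×10³)(2.0⁴)/(8·21.0³·17) = 0.97563 N/mm
F = k·δ = 0.97563 × 27.4 = 26.732 N

26.7 N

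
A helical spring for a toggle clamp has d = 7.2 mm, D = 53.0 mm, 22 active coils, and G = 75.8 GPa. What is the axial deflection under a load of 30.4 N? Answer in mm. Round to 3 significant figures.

3.91 mm

k = Gd⁴/(8D³N_a) = (75.8×10³)(7.2⁴)/(8·53.0³·22) = 7.7743 N/mm
δ = F/k = 30.4 / 7.7743 = 3.9103 mm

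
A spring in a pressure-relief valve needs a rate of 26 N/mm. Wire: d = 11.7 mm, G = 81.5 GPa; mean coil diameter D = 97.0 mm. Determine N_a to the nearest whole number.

8

N_a = Gd⁴/(8D³k) = (81.5×10³ × 11.7⁴)/(8 × 97.0³ × 26)
    = 1.52722e+09 / 1.89836e+08 = 8.045 → 8 coils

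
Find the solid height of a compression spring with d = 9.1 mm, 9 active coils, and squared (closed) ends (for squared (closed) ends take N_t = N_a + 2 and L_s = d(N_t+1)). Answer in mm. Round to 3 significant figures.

109 mm

squared (closed) ends: N_t = N_a + 2 = 9 + 2 = 11
L_s = d·(N_t+1) = 9.1 × 12 = 109.2 mm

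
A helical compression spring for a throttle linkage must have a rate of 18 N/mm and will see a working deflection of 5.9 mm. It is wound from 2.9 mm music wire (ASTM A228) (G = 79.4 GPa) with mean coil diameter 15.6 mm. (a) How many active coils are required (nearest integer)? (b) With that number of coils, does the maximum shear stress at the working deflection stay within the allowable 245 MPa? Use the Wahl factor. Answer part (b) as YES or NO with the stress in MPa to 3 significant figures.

(a) 10 coils; (b) YES, τ_max = 228 MPa

N_a = Gd⁴/(8D³k) = (79.4×10³)(2.9⁴)/(8·15.6³·18) = 10.27 → N_a = 10
Actual rate k = Gd⁴/(8D³·10) = 18.491 N/mm
Working load F = kδ = 18.491·5.9 = 109.09 N
C = 15.6/2.9 = 5.3793; K_W = (4C−1)/(4C−4)+0.615/C = 1.2856
τ_max = K_W·8FD/(πd³) = 1.2856·177.69 = 228.44 MPa
τ_max ≤ 245 MPa → acceptable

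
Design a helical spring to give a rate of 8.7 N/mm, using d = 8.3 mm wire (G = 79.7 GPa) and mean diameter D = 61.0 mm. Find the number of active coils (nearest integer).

N_a = Gd⁴/(8D³k) = (79.7×10³ × 8.3⁴)/(8 × 61.0³ × 8.7)
    = 3.78243e+08 / 1.57979e+07 = 23.94 → 24 coils

24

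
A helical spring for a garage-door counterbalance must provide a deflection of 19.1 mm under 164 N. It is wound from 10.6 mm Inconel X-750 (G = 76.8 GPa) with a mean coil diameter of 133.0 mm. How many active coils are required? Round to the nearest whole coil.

6

Required rate k = F/δ = 164/19.1 = 8.5864 N/mm
N_a = Gd⁴/(8D³k) = (76.8×10³ × 10.6⁴)/(8 × 133.0³ × 8.5864)
    = 9.69582e+08 / 1.61605e+08 = 6 → 6 coils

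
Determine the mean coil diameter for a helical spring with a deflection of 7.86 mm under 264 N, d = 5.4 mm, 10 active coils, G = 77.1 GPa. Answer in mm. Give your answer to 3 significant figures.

29.0 mm

Required rate k = F/δ = 264/7.86 = 33.588 N/mm
D = (Gd⁴/(8N_a·k))^(1/3) = (77.1×10³·5.4⁴/(8·10·33.588))^(1/3)
  = (24398.2)^(1/3) = 29.0037 mm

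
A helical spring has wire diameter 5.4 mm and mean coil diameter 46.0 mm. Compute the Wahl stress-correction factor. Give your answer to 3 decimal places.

1.172

C = D/d = 46.0/5.4 = 8.5185
K_W = (4C−1)/(4C−4) + 0.615/C = 33.074/30.074 + 0.0722 = 1.1719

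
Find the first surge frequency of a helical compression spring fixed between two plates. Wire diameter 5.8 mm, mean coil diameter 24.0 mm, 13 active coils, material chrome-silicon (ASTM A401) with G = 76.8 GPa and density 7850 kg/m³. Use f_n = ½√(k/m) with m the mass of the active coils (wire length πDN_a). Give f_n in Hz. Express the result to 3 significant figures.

273 Hz

k = Gd⁴/(8D³N_a) = (76.8×10³)(5.8⁴)/(8·24.0³·13) = 60.451 N/mm = 60451 N/m
Wire length L = πDN_a = π·24.0·13 = 980.18 mm
m = ρ·(πd²/4)·L = 7850 × 26.421×10⁻⁶ m² × 0.98018 m = 0.20329 kg
f_n = ½√(k/m) = 0.5·√(60451/0.20329) = 0.5·√(2.9736e+05) = 272.65 Hz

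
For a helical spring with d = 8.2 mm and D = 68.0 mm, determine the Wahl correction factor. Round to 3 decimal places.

1.177

C = D/d = 68.0/8.2 = 8.2927
K_W = (4C−1)/(4C−4) + 0.615/C = 32.171/29.171 + 0.0742 = 1.1770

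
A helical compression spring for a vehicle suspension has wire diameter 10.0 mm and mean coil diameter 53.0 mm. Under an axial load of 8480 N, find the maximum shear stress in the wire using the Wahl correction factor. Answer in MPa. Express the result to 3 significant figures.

Spring index C = D/d = 53.0/10.0 = 5.3000
K_W = (4C−1)/(4C−4) + 0.615/C = 20.200/17.200 + 0.1160 = 1.2905
τ₀ = 8FD/(πd³) = 8·8480·53.0/(π·10.0³) = 3.59552e+06/3141.6 = 1144.5 MPa
τ_max = K·τ₀ = 1.2905 × 1144.5 = 1476.9 MPa

1480 MPa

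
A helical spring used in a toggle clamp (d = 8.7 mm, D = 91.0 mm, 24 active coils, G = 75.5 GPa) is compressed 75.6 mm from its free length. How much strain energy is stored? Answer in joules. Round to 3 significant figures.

k = Gd⁴/(8D³N_a) = (75.5×10³)(8.7⁴)/(8·91.0³·24) = 2.9895 N/mm
U = ½kδ² = 0.5 × 2.9895 × 75.6² = 8543 N·mm = 8.543 J

8.54 J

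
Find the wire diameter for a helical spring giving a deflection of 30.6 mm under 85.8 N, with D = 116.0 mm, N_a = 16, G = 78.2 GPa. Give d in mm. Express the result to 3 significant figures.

Required rate k = F/δ = 85.8/30.6 = 2.8039 N/mm
d = (8D³N_a·k / G)^(1/4) = (8·116.0³·16·2.8039 / (78.2×10³))^0.25
  = (7163.8)^0.25 = 9.2000 mm

9.20 mm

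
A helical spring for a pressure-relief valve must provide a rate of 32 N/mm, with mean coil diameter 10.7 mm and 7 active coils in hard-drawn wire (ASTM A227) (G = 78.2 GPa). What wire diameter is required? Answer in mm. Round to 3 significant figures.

2.30 mm

d = (8D³N_a·k / G)^(1/4) = (8·10.7³·7·32 / (78.2×10³))^0.25
  = (28.073)^0.25 = 2.3018 mm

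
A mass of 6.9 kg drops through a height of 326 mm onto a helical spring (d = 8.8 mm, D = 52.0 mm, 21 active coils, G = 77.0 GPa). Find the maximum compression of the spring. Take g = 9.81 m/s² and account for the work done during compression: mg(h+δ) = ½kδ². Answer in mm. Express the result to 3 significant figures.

51.1 mm

k = Gd⁴/(8D³N_a) = (77.0×10³)(8.8⁴)/(8·52.0³·21) = 19.548 N/mm
W = mg = 6.9 × 9.81 = 67.689 N
½kδ² − Wδ − Wh = 0 → δ = (W + √(W² + 2kWh))/k
δ = (67.689 + √(4581.8 + 862716))/19.548 = (67.689 + 931.29)/19.548 = 51.104 mm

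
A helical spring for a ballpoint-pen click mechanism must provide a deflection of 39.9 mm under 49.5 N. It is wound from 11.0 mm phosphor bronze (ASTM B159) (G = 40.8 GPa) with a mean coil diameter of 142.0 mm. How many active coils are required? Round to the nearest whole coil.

Required rate k = F/δ = 49.5/39.9 = 1.2406 N/mm
N_a = Gd⁴/(8D³k) = (40.8×10³ × 11.0⁴)/(8 × 142.0³ × 1.2406)
    = 5.97353e+08 / 2.84176e+07 = 21.02 → 21 coils

21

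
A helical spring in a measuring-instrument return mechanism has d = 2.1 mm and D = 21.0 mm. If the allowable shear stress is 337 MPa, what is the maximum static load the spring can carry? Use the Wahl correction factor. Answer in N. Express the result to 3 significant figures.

51.0 N

C = D/d = 21.0/2.1 = 10.0000
K_W = (4C−1)/(4C−4) + 0.615/C = 39.000/36.000 + 0.0615 = 1.1448
τ_max = K·8FD/(πd³) → F_max = τ_allow·πd³/(8DK)
F_max = 337·π·2.1³/(8·21.0·1.1448) = 9804.8/192.33 = 50.978 N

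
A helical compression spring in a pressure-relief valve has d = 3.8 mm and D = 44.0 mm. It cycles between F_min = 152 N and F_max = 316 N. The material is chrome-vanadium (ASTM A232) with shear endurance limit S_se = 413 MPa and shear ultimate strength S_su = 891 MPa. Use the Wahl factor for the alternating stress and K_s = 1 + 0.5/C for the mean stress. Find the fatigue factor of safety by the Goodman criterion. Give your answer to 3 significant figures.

0.985

C = D/d = 44.0/3.8 = 11.5789; K_W = (4C−1)/(4C−4)+0.615/C = 1.1240; K_s = 1+0.5/C = 1.0432
F_a = (F_max−F_min)/2 = 82 N; F_m = (F_max+F_min)/2 = 234 N
τ_a = K_W·8F_aD/(πd³) = 1.1240 × 167.44 = 188.2 MPa
τ_m = K_s·8F_mD/(πd³) = 1.0432 × 477.81 = 498.45 MPa
Goodman: 1/n_f = τ_a/S_se + τ_m/S_su = 188.2/413 + 498.45/891 = 0.45570 + 0.55942 = 1.0151
n_f = 1/1.0151 = 0.9851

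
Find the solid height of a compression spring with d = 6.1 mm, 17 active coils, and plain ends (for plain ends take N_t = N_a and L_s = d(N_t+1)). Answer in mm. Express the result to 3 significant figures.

110 mm

plain ends: N_t = N_a = 17
L_s = d·(N_t+1) = 6.1 × 18 = 109.8 mm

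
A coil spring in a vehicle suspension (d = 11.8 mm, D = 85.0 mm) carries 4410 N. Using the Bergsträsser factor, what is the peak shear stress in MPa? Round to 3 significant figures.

Spring index C = D/d = 85.0/11.8 = 7.2034
K_B = (4C+2)/(4C−3) = 30.814/25.814 = 1.1937
τ₀ = 8FD/(πd³) = 8·4410·85.0/(π·11.8³) = 2.9988e+06/5161.7 = 580.97 MPa
τ_max = K·τ₀ = 1.1937 × 580.97 = 693.5 MPa

693 MPa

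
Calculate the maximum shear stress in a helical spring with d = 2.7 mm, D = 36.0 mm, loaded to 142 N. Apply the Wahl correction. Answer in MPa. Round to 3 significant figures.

Spring index C = D/d = 36.0/2.7 = 13.3333
K_W = (4C−1)/(4C−4) + 0.615/C = 52.333/49.333 + 0.0461 = 1.1069
τ₀ = 8FD/(πd³) = 8·142·36.0/(π·2.7³) = 40896/61.836 = 661.36 MPa
τ_max = K·τ₀ = 1.1069 × 661.36 = 732.09 MPa

732 MPa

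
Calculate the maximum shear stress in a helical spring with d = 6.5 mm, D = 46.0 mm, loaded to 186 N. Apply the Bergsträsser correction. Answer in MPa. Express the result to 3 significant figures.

Spring index C = D/d = 46.0/6.5 = 7.0769
K_B = (4C+2)/(4C−3) = 30.308/25.308 = 1.1976
τ₀ = 8FD/(πd³) = 8·186·46.0/(π·6.5³) = 68448/862.76 = 79.336 MPa
τ_max = K·τ₀ = 1.1976 × 79.336 = 95.01 MPa

95.0 MPa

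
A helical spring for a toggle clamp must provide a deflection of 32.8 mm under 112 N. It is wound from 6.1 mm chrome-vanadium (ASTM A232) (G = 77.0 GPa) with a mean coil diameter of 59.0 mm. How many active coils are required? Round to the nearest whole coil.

19

Required rate k = F/δ = 112/32.8 = 3.4146 N/mm
N_a = Gd⁴/(8D³k) = (77.0×10³ × 6.1⁴)/(8 × 59.0³ × 3.4146)
    = 1.06613e+08 / 5.61035e+06 = 19 → 19 coils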